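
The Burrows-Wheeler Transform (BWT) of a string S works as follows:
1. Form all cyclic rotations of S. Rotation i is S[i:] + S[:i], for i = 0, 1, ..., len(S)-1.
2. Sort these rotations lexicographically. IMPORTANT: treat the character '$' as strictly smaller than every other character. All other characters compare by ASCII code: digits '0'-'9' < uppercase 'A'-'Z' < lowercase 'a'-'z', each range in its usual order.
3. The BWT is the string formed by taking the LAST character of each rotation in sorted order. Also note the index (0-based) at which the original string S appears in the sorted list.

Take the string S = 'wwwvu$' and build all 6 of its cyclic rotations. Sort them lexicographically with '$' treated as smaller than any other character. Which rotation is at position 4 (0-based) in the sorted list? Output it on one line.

All 6 rotations (rotation i = S[i:]+S[:i]):
  rot[0] = wwwvu$
  rot[1] = wwvu$w
  rot[2] = wvu$ww
  rot[3] = vu$www
  rot[4] = u$wwwv
  rot[5] = $wwwvu
Sorted (with $ < everything):
  sorted[0] = $wwwvu
  sorted[1] = u$wwwv
  sorted[2] = vu$www
  sorted[3] = wvu$ww
  sorted[4] = wwvu$w
  sorted[5] = wwwvu$
sorted[4] = wwvu$w

Answer: wwvu$w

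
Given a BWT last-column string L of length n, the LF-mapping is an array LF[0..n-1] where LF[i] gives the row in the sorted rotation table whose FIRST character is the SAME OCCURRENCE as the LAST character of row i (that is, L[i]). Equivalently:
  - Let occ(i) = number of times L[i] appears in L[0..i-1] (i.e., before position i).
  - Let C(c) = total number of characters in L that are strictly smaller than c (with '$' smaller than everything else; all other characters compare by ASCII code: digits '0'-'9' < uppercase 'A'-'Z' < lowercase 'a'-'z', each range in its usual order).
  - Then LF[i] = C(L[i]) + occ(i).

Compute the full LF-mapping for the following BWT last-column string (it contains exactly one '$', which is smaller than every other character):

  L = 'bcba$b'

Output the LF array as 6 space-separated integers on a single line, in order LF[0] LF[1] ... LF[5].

Answer: 2 5 3 1 0 4

Derivation:
Char counts: '$':1, 'a':1, 'b':3, 'c':1
C (first-col start): C('$')=0, C('a')=1, C('b')=2, C('c')=5
L[0]='b': occ=0, LF[0]=C('b')+0=2+0=2
L[1]='c': occ=0, LF[1]=C('c')+0=5+0=5
L[2]='b': occ=1, LF[2]=C('b')+1=2+1=3
L[3]='a': occ=0, LF[3]=C('a')+0=1+0=1
L[4]='$': occ=0, LF[4]=C('$')+0=0+0=0
L[5]='b': occ=2, LF[5]=C('b')+2=2+2=4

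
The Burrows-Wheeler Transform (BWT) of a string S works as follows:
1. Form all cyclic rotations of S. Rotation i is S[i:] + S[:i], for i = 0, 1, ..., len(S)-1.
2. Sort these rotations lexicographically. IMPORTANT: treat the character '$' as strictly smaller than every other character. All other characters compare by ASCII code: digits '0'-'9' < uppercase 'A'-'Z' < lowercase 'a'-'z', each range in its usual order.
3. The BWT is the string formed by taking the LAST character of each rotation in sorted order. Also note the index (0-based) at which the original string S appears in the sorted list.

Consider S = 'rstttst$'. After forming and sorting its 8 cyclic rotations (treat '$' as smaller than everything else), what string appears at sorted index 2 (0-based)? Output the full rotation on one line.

All 8 rotations (rotation i = S[i:]+S[:i]):
  rot[0] = rstttst$
  rot[1] = stttst$r
  rot[2] = tttst$rs
  rot[3] = ttst$rst
  rot[4] = tst$rstt
  rot[5] = st$rsttt
  rot[6] = t$rsttts
  rot[7] = $rstttst
Sorted (with $ < everything):
  sorted[0] = $rstttst
  sorted[1] = rstttst$
  sorted[2] = st$rsttt
  sorted[3] = stttst$r
  sorted[4] = t$rsttts
  sorted[5] = tst$rstt
  sorted[6] = ttst$rst
  sorted[7] = tttst$rs
sorted[2] = st$rsttt

Answer: st$rsttt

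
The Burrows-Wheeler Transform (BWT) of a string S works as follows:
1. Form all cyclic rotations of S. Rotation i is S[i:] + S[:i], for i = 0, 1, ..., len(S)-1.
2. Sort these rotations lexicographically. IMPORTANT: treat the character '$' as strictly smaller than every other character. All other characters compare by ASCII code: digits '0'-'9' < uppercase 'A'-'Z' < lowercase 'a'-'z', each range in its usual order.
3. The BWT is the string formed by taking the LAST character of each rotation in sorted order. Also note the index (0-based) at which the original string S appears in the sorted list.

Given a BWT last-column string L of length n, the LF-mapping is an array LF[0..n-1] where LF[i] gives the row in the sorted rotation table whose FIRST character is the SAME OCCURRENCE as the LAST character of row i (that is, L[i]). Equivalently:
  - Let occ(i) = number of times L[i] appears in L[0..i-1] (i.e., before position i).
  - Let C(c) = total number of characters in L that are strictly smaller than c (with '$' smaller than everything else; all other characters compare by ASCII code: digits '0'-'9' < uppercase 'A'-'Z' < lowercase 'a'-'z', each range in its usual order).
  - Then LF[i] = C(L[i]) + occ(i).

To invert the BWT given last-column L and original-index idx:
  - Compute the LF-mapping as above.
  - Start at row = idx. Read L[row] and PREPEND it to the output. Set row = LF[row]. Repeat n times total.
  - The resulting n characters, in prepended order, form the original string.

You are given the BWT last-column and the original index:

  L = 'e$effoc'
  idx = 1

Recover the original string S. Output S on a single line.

LF mapping: 2 0 3 4 5 6 1
Walk LF starting at row 1, prepending L[row]:
  step 1: row=1, L[1]='$', prepend. Next row=LF[1]=0
  step 2: row=0, L[0]='e', prepend. Next row=LF[0]=2
  step 3: row=2, L[2]='e', prepend. Next row=LF[2]=3
  step 4: row=3, L[3]='f', prepend. Next row=LF[3]=4
  step 5: row=4, L[4]='f', prepend. Next row=LF[4]=5
  step 6: row=5, L[5]='o', prepend. Next row=LF[5]=6
  step 7: row=6, L[6]='c', prepend. Next row=LF[6]=1
Reversed output: coffee$

Answer: coffee$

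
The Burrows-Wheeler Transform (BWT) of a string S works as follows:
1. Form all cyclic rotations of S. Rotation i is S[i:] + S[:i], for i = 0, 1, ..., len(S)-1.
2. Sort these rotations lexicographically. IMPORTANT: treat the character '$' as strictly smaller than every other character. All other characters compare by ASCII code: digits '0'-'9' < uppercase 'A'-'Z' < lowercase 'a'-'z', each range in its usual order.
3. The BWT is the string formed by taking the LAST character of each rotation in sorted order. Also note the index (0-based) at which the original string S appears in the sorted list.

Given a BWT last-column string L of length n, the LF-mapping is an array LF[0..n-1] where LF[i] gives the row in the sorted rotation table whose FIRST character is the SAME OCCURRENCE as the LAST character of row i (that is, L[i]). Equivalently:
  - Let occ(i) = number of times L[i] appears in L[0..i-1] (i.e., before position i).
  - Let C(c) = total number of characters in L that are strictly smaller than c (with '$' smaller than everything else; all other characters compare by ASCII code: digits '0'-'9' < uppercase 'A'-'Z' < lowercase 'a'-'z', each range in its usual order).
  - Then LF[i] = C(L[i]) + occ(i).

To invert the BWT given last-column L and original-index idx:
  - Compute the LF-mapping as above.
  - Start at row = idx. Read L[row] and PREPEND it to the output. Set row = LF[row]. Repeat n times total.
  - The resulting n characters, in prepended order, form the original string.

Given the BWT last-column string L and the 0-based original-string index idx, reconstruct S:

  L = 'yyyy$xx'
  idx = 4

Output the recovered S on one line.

LF mapping: 3 4 5 6 0 1 2
Walk LF starting at row 4, prepending L[row]:
  step 1: row=4, L[4]='$', prepend. Next row=LF[4]=0
  step 2: row=0, L[0]='y', prepend. Next row=LF[0]=3
  step 3: row=3, L[3]='y', prepend. Next row=LF[3]=6
  step 4: row=6, L[6]='x', prepend. Next row=LF[6]=2
  step 5: row=2, L[2]='y', prepend. Next row=LF[2]=5
  step 6: row=5, L[5]='x', prepend. Next row=LF[5]=1
  step 7: row=1, L[1]='y', prepend. Next row=LF[1]=4
Reversed output: yxyxyy$

Answer: yxyxyy$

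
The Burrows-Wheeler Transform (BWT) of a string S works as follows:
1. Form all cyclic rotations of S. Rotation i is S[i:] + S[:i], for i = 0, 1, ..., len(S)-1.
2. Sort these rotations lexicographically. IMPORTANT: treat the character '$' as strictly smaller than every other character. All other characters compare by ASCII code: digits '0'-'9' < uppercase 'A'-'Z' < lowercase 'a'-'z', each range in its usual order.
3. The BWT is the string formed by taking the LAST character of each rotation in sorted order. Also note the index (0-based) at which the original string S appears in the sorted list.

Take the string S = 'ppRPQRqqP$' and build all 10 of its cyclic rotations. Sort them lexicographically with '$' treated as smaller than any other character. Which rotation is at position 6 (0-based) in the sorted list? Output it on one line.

Answer: pRPQRqqP$p

Derivation:
All 10 rotations (rotation i = S[i:]+S[:i]):
  rot[0] = ppRPQRqqP$
  rot[1] = pRPQRqqP$p
  rot[2] = RPQRqqP$pp
  rot[3] = PQRqqP$ppR
  rot[4] = QRqqP$ppRP
  rot[5] = RqqP$ppRPQ
  rot[6] = qqP$ppRPQR
  rot[7] = qP$ppRPQRq
  rot[8] = P$ppRPQRqq
  rot[9] = $ppRPQRqqP
Sorted (with $ < everything):
  sorted[0] = $ppRPQRqqP
  sorted[1] = P$ppRPQRqq
  sorted[2] = PQRqqP$ppR
  sorted[3] = QRqqP$ppRP
  sorted[4] = RPQRqqP$pp
  sorted[5] = RqqP$ppRPQ
  sorted[6] = pRPQRqqP$p
  sorted[7] = ppRPQRqqP$
  sorted[8] = qP$ppRPQRq
  sorted[9] = qqP$ppRPQR
sorted[6] = pRPQRqqP$p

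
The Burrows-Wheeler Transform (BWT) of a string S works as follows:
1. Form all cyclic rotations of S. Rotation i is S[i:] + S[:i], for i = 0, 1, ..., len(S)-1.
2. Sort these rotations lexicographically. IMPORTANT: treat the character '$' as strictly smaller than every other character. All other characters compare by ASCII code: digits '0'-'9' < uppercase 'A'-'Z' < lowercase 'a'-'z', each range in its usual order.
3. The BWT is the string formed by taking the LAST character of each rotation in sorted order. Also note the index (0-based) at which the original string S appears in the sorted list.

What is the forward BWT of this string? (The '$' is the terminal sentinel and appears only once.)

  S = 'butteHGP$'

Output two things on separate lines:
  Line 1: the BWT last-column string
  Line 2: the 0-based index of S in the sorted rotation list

Answer: PHeG$ttub
4

Derivation:
All 9 rotations (rotation i = S[i:]+S[:i]):
  rot[0] = butteHGP$
  rot[1] = utteHGP$b
  rot[2] = tteHGP$bu
  rot[3] = teHGP$but
  rot[4] = eHGP$butt
  rot[5] = HGP$butte
  rot[6] = GP$butteH
  rot[7] = P$butteHG
  rot[8] = $butteHGP
Sorted (with $ < everything):
  sorted[0] = $butteHGP  (last char: 'P')
  sorted[1] = GP$butteH  (last char: 'H')
  sorted[2] = HGP$butte  (last char: 'e')
  sorted[3] = P$butteHG  (last char: 'G')
  sorted[4] = butteHGP$  (last char: '$')
  sorted[5] = eHGP$butt  (last char: 't')
  sorted[6] = teHGP$but  (last char: 't')
  sorted[7] = tteHGP$bu  (last char: 'u')
  sorted[8] = utteHGP$b  (last char: 'b')
Last column: PHeG$ttub
Original string S is at sorted index 4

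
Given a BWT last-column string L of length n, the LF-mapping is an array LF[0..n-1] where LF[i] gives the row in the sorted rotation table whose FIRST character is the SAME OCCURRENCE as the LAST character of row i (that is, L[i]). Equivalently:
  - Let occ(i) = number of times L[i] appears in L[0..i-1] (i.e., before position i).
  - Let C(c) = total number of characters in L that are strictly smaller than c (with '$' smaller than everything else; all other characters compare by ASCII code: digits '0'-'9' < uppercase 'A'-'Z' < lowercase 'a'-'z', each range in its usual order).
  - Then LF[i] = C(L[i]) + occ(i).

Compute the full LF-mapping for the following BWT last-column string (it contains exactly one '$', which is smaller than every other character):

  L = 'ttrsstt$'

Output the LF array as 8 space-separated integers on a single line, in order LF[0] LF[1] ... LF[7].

Answer: 4 5 1 2 3 6 7 0

Derivation:
Char counts: '$':1, 'r':1, 's':2, 't':4
C (first-col start): C('$')=0, C('r')=1, C('s')=2, C('t')=4
L[0]='t': occ=0, LF[0]=C('t')+0=4+0=4
L[1]='t': occ=1, LF[1]=C('t')+1=4+1=5
L[2]='r': occ=0, LF[2]=C('r')+0=1+0=1
L[3]='s': occ=0, LF[3]=C('s')+0=2+0=2
L[4]='s': occ=1, LF[4]=C('s')+1=2+1=3
L[5]='t': occ=2, LF[5]=C('t')+2=4+2=6
L[6]='t': occ=3, LF[6]=C('t')+3=4+3=7
L[7]='$': occ=0, LF[7]=C('$')+0=0+0=0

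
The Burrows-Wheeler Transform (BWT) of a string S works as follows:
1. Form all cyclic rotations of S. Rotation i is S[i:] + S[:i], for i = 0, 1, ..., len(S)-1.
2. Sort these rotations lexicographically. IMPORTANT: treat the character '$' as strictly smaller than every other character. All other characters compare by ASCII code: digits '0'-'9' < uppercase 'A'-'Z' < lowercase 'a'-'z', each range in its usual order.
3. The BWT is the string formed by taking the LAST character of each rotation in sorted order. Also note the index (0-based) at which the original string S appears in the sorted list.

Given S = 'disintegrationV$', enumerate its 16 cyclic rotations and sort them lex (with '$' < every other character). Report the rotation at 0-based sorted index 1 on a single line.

Answer: V$disintegration

Derivation:
All 16 rotations (rotation i = S[i:]+S[:i]):
  rot[0] = disintegrationV$
  rot[1] = isintegrationV$d
  rot[2] = sintegrationV$di
  rot[3] = integrationV$dis
  rot[4] = ntegrationV$disi
  rot[5] = tegrationV$disin
  rot[6] = egrationV$disint
  rot[7] = grationV$disinte
  rot[8] = rationV$disinteg
  rot[9] = ationV$disintegr
  rot[10] = tionV$disintegra
  rot[11] = ionV$disintegrat
  rot[12] = onV$disintegrati
  rot[13] = nV$disintegratio
  rot[14] = V$disintegration
  rot[15] = $disintegrationV
Sorted (with $ < everything):
  sorted[0] = $disintegrationV
  sorted[1] = V$disintegration
  sorted[2] = ationV$disintegr
  sorted[3] = disintegrationV$
  sorted[4] = egrationV$disint
  sorted[5] = grationV$disinte
  sorted[6] = integrationV$dis
  sorted[7] = ionV$disintegrat
  sorted[8] = isintegrationV$d
  sorted[9] = nV$disintegratio
  sorted[10] = ntegrationV$disi
  sorted[11] = onV$disintegrati
  sorted[12] = rationV$disinteg
  sorted[13] = sintegrationV$di
  sorted[14] = tegrationV$disin
  sorted[15] = tionV$disintegra
sorted[1] = V$disintegration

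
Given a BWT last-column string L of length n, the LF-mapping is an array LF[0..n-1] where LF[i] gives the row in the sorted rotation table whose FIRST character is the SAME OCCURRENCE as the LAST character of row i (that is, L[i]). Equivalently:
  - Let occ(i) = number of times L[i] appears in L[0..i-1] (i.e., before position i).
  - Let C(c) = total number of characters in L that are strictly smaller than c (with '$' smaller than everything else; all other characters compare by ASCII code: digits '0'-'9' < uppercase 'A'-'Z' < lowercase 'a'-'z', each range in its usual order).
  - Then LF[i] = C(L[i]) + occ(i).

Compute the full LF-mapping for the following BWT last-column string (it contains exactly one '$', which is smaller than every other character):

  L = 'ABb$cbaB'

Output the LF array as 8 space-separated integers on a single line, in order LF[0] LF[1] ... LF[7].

Char counts: '$':1, 'A':1, 'B':2, 'a':1, 'b':2, 'c':1
C (first-col start): C('$')=0, C('A')=1, C('B')=2, C('a')=4, C('b')=5, C('c')=7
L[0]='A': occ=0, LF[0]=C('A')+0=1+0=1
L[1]='B': occ=0, LF[1]=C('B')+0=2+0=2
L[2]='b': occ=0, LF[2]=C('b')+0=5+0=5
L[3]='$': occ=0, LF[3]=C('$')+0=0+0=0
L[4]='c': occ=0, LF[4]=C('c')+0=7+0=7
L[5]='b': occ=1, LF[5]=C('b')+1=5+1=6
L[6]='a': occ=0, LF[6]=C('a')+0=4+0=4
L[7]='B': occ=1, LF[7]=C('B')+1=2+1=3

Answer: 1 2 5 0 7 6 4 3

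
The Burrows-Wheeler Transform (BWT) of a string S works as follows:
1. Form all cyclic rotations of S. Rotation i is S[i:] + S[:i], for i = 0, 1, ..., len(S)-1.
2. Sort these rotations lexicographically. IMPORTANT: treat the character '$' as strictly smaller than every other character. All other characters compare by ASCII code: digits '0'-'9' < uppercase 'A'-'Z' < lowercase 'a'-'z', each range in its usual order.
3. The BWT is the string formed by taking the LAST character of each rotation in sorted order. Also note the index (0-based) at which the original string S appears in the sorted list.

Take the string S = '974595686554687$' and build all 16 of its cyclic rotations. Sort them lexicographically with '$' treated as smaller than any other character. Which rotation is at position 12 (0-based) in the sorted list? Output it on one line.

All 16 rotations (rotation i = S[i:]+S[:i]):
  rot[0] = 974595686554687$
  rot[1] = 74595686554687$9
  rot[2] = 4595686554687$97
  rot[3] = 595686554687$974
  rot[4] = 95686554687$9745
  rot[5] = 5686554687$97459
  rot[6] = 686554687$974595
  rot[7] = 86554687$9745956
  rot[8] = 6554687$97459568
  rot[9] = 554687$974595686
  rot[10] = 54687$9745956865
  rot[11] = 4687$97459568655
  rot[12] = 687$974595686554
  rot[13] = 87$9745956865546
  rot[14] = 7$97459568655468
  rot[15] = $974595686554687
Sorted (with $ < everything):
  sorted[0] = $974595686554687
  sorted[1] = 4595686554687$97
  sorted[2] = 4687$97459568655
  sorted[3] = 54687$9745956865
  sorted[4] = 554687$974595686
  sorted[5] = 5686554687$97459
  sorted[6] = 595686554687$974
  sorted[7] = 6554687$97459568
  sorted[8] = 686554687$974595
  sorted[9] = 687$974595686554
  sorted[10] = 7$97459568655468
  sorted[11] = 74595686554687$9
  sorted[12] = 86554687$9745956
  sorted[13] = 87$9745956865546
  sorted[14] = 95686554687$9745
  sorted[15] = 974595686554687$
sorted[12] = 86554687$9745956

Answer: 86554687$9745956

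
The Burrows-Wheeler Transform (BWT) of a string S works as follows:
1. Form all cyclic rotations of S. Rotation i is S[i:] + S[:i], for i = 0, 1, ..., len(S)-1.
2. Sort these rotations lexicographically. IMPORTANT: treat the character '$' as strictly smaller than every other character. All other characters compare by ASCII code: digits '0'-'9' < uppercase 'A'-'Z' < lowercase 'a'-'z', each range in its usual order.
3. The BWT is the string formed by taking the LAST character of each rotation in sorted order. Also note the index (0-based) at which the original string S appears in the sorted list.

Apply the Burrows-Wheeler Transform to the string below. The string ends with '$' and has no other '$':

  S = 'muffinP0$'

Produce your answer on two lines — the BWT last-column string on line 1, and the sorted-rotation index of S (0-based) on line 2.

All 9 rotations (rotation i = S[i:]+S[:i]):
  rot[0] = muffinP0$
  rot[1] = uffinP0$m
  rot[2] = ffinP0$mu
  rot[3] = finP0$muf
  rot[4] = inP0$muff
  rot[5] = nP0$muffi
  rot[6] = P0$muffin
  rot[7] = 0$muffinP
  rot[8] = $muffinP0
Sorted (with $ < everything):
  sorted[0] = $muffinP0  (last char: '0')
  sorted[1] = 0$muffinP  (last char: 'P')
  sorted[2] = P0$muffin  (last char: 'n')
  sorted[3] = ffinP0$mu  (last char: 'u')
  sorted[4] = finP0$muf  (last char: 'f')
  sorted[5] = inP0$muff  (last char: 'f')
  sorted[6] = muffinP0$  (last char: '$')
  sorted[7] = nP0$muffi  (last char: 'i')
  sorted[8] = uffinP0$m  (last char: 'm')
Last column: 0Pnuff$im
Original string S is at sorted index 6

Answer: 0Pnuff$im
6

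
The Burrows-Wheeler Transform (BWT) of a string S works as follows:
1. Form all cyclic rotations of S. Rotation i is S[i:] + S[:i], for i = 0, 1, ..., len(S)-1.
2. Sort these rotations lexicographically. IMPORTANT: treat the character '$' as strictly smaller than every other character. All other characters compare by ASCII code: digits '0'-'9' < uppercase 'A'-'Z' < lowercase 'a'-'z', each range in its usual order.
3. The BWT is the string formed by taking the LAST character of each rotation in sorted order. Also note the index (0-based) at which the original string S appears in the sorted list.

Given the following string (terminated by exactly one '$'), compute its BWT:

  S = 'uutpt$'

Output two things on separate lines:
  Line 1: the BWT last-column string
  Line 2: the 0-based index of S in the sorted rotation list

Answer: ttpuu$
5

Derivation:
All 6 rotations (rotation i = S[i:]+S[:i]):
  rot[0] = uutpt$
  rot[1] = utpt$u
  rot[2] = tpt$uu
  rot[3] = pt$uut
  rot[4] = t$uutp
  rot[5] = $uutpt
Sorted (with $ < everything):
  sorted[0] = $uutpt  (last char: 't')
  sorted[1] = pt$uut  (last char: 't')
  sorted[2] = t$uutp  (last char: 'p')
  sorted[3] = tpt$uu  (last char: 'u')
  sorted[4] = utpt$u  (last char: 'u')
  sorted[5] = uutpt$  (last char: '$')
Last column: ttpuu$
Original string S is at sorted index 5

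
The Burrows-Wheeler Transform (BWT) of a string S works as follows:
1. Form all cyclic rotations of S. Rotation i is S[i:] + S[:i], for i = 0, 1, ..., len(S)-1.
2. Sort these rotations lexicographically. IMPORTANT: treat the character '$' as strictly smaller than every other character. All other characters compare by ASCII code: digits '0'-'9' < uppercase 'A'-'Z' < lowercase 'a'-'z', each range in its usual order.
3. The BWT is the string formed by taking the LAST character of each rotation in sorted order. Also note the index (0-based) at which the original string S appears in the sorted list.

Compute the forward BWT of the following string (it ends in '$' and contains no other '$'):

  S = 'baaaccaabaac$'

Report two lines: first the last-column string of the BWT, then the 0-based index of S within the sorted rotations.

Answer: cbcbaaaa$aaca
8

Derivation:
All 13 rotations (rotation i = S[i:]+S[:i]):
  rot[0] = baaaccaabaac$
  rot[1] = aaaccaabaac$b
  rot[2] = aaccaabaac$ba
  rot[3] = accaabaac$baa
  rot[4] = ccaabaac$baaa
  rot[5] = caabaac$baaac
  rot[6] = aabaac$baaacc
  rot[7] = abaac$baaacca
  rot[8] = baac$baaaccaa
  rot[9] = aac$baaaccaab
  rot[10] = ac$baaaccaaba
  rot[11] = c$baaaccaabaa
  rot[12] = $baaaccaabaac
Sorted (with $ < everything):
  sorted[0] = $baaaccaabaac  (last char: 'c')
  sorted[1] = aaaccaabaac$b  (last char: 'b')
  sorted[2] = aabaac$baaacc  (last char: 'c')
  sorted[3] = aac$baaaccaab  (last char: 'b')
  sorted[4] = aaccaabaac$ba  (last char: 'a')
  sorted[5] = abaac$baaacca  (last char: 'a')
  sorted[6] = ac$baaaccaaba  (last char: 'a')
  sorted[7] = accaabaac$baa  (last char: 'a')
  sorted[8] = baaaccaabaac$  (last char: '$')
  sorted[9] = baac$baaaccaa  (last char: 'a')
  sorted[10] = c$baaaccaabaa  (last char: 'a')
  sorted[11] = caabaac$baaac  (last char: 'c')
  sorted[12] = ccaabaac$baaa  (last char: 'a')
Last column: cbcbaaaa$aaca
Original string S is at sorted index 8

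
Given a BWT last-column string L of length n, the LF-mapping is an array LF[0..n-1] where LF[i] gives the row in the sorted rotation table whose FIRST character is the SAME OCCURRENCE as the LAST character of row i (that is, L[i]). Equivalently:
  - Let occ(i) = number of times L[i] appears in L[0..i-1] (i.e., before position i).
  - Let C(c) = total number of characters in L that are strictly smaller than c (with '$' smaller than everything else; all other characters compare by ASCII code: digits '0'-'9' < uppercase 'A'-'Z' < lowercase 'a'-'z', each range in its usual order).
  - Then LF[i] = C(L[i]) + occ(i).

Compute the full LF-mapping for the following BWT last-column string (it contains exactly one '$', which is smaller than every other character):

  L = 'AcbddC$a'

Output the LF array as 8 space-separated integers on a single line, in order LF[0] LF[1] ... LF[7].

Char counts: '$':1, 'A':1, 'C':1, 'a':1, 'b':1, 'c':1, 'd':2
C (first-col start): C('$')=0, C('A')=1, C('C')=2, C('a')=3, C('b')=4, C('c')=5, C('d')=6
L[0]='A': occ=0, LF[0]=C('A')+0=1+0=1
L[1]='c': occ=0, LF[1]=C('c')+0=5+0=5
L[2]='b': occ=0, LF[2]=C('b')+0=4+0=4
L[3]='d': occ=0, LF[3]=C('d')+0=6+0=6
L[4]='d': occ=1, LF[4]=C('d')+1=6+1=7
L[5]='C': occ=0, LF[5]=C('C')+0=2+0=2
L[6]='$': occ=0, LF[6]=C('$')+0=0+0=0
L[7]='a': occ=0, LF[7]=C('a')+0=3+0=3

Answer: 1 5 4 6 7 2 0 3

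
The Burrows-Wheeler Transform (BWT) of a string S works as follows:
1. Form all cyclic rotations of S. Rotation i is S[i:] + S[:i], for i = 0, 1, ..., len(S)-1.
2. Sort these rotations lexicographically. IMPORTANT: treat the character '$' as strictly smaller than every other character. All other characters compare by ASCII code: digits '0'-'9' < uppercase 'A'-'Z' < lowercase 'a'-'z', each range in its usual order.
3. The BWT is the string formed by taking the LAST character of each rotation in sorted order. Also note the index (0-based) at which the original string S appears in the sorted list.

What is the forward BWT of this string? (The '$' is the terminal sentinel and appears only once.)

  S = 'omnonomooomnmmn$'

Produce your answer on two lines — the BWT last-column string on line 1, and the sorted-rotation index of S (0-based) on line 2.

All 16 rotations (rotation i = S[i:]+S[:i]):
  rot[0] = omnonomooomnmmn$
  rot[1] = mnonomooomnmmn$o
  rot[2] = nonomooomnmmn$om
  rot[3] = onomooomnmmn$omn
  rot[4] = nomooomnmmn$omno
  rot[5] = omooomnmmn$omnon
  rot[6] = mooomnmmn$omnono
  rot[7] = ooomnmmn$omnonom
  rot[8] = oomnmmn$omnonomo
  rot[9] = omnmmn$omnonomoo
  rot[10] = mnmmn$omnonomooo
  rot[11] = nmmn$omnonomooom
  rot[12] = mmn$omnonomooomn
  rot[13] = mn$omnonomooomnm
  rot[14] = n$omnonomooomnmm
  rot[15] = $omnonomooomnmmn
Sorted (with $ < everything):
  sorted[0] = $omnonomooomnmmn  (last char: 'n')
  sorted[1] = mmn$omnonomooomn  (last char: 'n')
  sorted[2] = mn$omnonomooomnm  (last char: 'm')
  sorted[3] = mnmmn$omnonomooo  (last char: 'o')
  sorted[4] = mnonomooomnmmn$o  (last char: 'o')
  sorted[5] = mooomnmmn$omnono  (last char: 'o')
  sorted[6] = n$omnonomooomnmm  (last char: 'm')
  sorted[7] = nmmn$omnonomooom  (last char: 'm')
  sorted[8] = nomooomnmmn$omno  (last char: 'o')
  sorted[9] = nonomooomnmmn$om  (last char: 'm')
  sorted[10] = omnmmn$omnonomoo  (last char: 'o')
  sorted[11] = omnonomooomnmmn$  (last char: '$')
  sorted[12] = omooomnmmn$omnon  (last char: 'n')
  sorted[13] = onomooomnmmn$omn  (last char: 'n')
  sorted[14] = oomnmmn$omnonomo  (last char: 'o')
  sorted[15] = ooomnmmn$omnonom  (last char: 'm')
Last column: nnmooommomo$nnom
Original string S is at sorted index 11

Answer: nnmooommomo$nnom
11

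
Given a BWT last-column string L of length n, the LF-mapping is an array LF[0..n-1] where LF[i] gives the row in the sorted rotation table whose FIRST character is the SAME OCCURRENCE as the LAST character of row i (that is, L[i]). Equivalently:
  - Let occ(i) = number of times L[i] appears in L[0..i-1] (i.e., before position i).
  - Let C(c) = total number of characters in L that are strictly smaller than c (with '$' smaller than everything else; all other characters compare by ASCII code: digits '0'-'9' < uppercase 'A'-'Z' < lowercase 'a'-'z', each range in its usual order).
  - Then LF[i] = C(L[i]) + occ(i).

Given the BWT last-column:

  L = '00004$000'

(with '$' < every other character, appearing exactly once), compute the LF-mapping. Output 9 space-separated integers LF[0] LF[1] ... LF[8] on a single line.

Char counts: '$':1, '0':7, '4':1
C (first-col start): C('$')=0, C('0')=1, C('4')=8
L[0]='0': occ=0, LF[0]=C('0')+0=1+0=1
L[1]='0': occ=1, LF[1]=C('0')+1=1+1=2
L[2]='0': occ=2, LF[2]=C('0')+2=1+2=3
L[3]='0': occ=3, LF[3]=C('0')+3=1+3=4
L[4]='4': occ=0, LF[4]=C('4')+0=8+0=8
L[5]='$': occ=0, LF[5]=C('$')+0=0+0=0
L[6]='0': occ=4, LF[6]=C('0')+4=1+4=5
L[7]='0': occ=5, LF[7]=C('0')+5=1+5=6
L[8]='0': occ=6, LF[8]=C('0')+6=1+6=7

Answer: 1 2 3 4 8 0 5 6 7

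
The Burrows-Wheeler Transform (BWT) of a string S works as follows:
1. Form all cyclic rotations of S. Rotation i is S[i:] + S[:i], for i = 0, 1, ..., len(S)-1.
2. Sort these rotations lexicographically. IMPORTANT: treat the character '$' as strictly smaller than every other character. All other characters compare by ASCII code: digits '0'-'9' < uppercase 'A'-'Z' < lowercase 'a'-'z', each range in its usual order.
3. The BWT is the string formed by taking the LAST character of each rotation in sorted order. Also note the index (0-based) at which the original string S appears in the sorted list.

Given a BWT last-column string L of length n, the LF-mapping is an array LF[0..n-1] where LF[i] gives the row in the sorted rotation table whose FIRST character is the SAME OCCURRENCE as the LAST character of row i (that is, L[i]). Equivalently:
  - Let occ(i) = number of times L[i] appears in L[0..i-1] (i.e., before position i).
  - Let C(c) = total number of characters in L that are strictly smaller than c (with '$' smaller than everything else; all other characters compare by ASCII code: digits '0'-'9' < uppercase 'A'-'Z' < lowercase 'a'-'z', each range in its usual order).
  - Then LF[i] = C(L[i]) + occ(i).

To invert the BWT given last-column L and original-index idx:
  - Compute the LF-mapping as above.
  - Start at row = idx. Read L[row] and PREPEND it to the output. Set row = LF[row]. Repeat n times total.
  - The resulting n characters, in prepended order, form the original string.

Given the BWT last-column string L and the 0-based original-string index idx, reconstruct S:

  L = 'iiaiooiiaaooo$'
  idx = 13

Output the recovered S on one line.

Answer: ooooiaaiiiaoi$

Derivation:
LF mapping: 4 5 1 6 9 10 7 8 2 3 11 12 13 0
Walk LF starting at row 13, prepending L[row]:
  step 1: row=13, L[13]='$', prepend. Next row=LF[13]=0
  step 2: row=0, L[0]='i', prepend. Next row=LF[0]=4
  step 3: row=4, L[4]='o', prepend. Next row=LF[4]=9
  step 4: row=9, L[9]='a', prepend. Next row=LF[9]=3
  step 5: row=3, L[3]='i', prepend. Next row=LF[3]=6
  step 6: row=6, L[6]='i', prepend. Next row=LF[6]=7
  step 7: row=7, L[7]='i', prepend. Next row=LF[7]=8
  step 8: row=8, L[8]='a', prepend. Next row=LF[8]=2
  step 9: row=2, L[2]='a', prepend. Next row=LF[2]=1
  step 10: row=1, L[1]='i', prepend. Next row=LF[1]=5
  step 11: row=5, L[5]='o', prepend. Next row=LF[5]=10
  step 12: row=10, L[10]='o', prepend. Next row=LF[10]=11
  step 13: row=11, L[11]='o', prepend. Next row=LF[11]=12
  step 14: row=12, L[12]='o', prepend. Next row=LF[12]=13
Reversed output: ooooiaaiiiaoi$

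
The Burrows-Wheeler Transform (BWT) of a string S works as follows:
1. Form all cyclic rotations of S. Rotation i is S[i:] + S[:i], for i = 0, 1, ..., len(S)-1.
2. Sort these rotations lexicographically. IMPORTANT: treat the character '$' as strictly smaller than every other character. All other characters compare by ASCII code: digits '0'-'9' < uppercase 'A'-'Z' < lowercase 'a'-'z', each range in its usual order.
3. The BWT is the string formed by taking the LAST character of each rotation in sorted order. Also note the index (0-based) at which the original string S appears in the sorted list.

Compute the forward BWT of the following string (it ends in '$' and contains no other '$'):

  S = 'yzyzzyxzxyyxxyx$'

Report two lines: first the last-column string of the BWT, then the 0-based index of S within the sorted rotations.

Answer: xyyxzyxyzx$zxzyy
10

Derivation:
All 16 rotations (rotation i = S[i:]+S[:i]):
  rot[0] = yzyzzyxzxyyxxyx$
  rot[1] = zyzzyxzxyyxxyx$y
  rot[2] = yzzyxzxyyxxyx$yz
  rot[3] = zzyxzxyyxxyx$yzy
  rot[4] = zyxzxyyxxyx$yzyz
  rot[5] = yxzxyyxxyx$yzyzz
  rot[6] = xzxyyxxyx$yzyzzy
  rot[7] = zxyyxxyx$yzyzzyx
  rot[8] = xyyxxyx$yzyzzyxz
  rot[9] = yyxxyx$yzyzzyxzx
  rot[10] = yxxyx$yzyzzyxzxy
  rot[11] = xxyx$yzyzzyxzxyy
  rot[12] = xyx$yzyzzyxzxyyx
  rot[13] = yx$yzyzzyxzxyyxx
  rot[14] = x$yzyzzyxzxyyxxy
  rot[15] = $yzyzzyxzxyyxxyx
Sorted (with $ < everything):
  sorted[0] = $yzyzzyxzxyyxxyx  (last char: 'x')
  sorted[1] = x$yzyzzyxzxyyxxy  (last char: 'y')
  sorted[2] = xxyx$yzyzzyxzxyy  (last char: 'y')
  sorted[3] = xyx$yzyzzyxzxyyx  (last char: 'x')
  sorted[4] = xyyxxyx$yzyzzyxz  (last char: 'z')
  sorted[5] = xzxyyxxyx$yzyzzy  (last char: 'y')
  sorted[6] = yx$yzyzzyxzxyyxx  (last char: 'x')
  sorted[7] = yxxyx$yzyzzyxzxy  (last char: 'y')
  sorted[8] = yxzxyyxxyx$yzyzz  (last char: 'z')
  sorted[9] = yyxxyx$yzyzzyxzx  (last char: 'x')
  sorted[10] = yzyzzyxzxyyxxyx$  (last char: '$')
  sorted[11] = yzzyxzxyyxxyx$yz  (last char: 'z')
  sorted[12] = zxyyxxyx$yzyzzyx  (last char: 'x')
  sorted[13] = zyxzxyyxxyx$yzyz  (last char: 'z')
  sorted[14] = zyzzyxzxyyxxyx$y  (last char: 'y')
  sorted[15] = zzyxzxyyxxyx$yzy  (last char: 'y')
Last column: xyyxzyxyzx$zxzyy
Original string S is at sorted index 10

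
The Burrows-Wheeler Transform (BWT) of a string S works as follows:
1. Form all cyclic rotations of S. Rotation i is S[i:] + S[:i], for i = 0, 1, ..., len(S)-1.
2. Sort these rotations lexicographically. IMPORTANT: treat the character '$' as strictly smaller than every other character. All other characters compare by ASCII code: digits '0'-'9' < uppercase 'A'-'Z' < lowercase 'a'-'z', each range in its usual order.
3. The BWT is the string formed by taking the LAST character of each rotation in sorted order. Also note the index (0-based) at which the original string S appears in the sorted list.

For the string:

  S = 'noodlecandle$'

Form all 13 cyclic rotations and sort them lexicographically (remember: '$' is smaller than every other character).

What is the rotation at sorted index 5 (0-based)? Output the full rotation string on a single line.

Answer: e$noodlecandl

Derivation:
All 13 rotations (rotation i = S[i:]+S[:i]):
  rot[0] = noodlecandle$
  rot[1] = oodlecandle$n
  rot[2] = odlecandle$no
  rot[3] = dlecandle$noo
  rot[4] = lecandle$nood
  rot[5] = ecandle$noodl
  rot[6] = candle$noodle
  rot[7] = andle$noodlec
  rot[8] = ndle$noodleca
  rot[9] = dle$noodlecan
  rot[10] = le$noodlecand
  rot[11] = e$noodlecandl
  rot[12] = $noodlecandle
Sorted (with $ < everything):
  sorted[0] = $noodlecandle
  sorted[1] = andle$noodlec
  sorted[2] = candle$noodle
  sorted[3] = dle$noodlecan
  sorted[4] = dlecandle$noo
  sorted[5] = e$noodlecandl
  sorted[6] = ecandle$noodl
  sorted[7] = le$noodlecand
  sorted[8] = lecandle$nood
  sorted[9] = ndle$noodleca
  sorted[10] = noodlecandle$
  sorted[11] = odlecandle$no
  sorted[12] = oodlecandle$n
sorted[5] = e$noodlecandl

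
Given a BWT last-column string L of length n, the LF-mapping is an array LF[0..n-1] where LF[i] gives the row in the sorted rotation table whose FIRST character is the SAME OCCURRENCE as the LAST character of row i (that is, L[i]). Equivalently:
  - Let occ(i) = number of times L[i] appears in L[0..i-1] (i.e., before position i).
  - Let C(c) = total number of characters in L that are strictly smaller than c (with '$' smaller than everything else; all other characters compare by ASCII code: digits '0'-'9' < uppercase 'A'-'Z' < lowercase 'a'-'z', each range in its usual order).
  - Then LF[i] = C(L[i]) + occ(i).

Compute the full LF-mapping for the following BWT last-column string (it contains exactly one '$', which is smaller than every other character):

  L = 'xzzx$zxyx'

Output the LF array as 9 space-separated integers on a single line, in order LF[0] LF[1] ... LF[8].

Char counts: '$':1, 'x':4, 'y':1, 'z':3
C (first-col start): C('$')=0, C('x')=1, C('y')=5, C('z')=6
L[0]='x': occ=0, LF[0]=C('x')+0=1+0=1
L[1]='z': occ=0, LF[1]=C('z')+0=6+0=6
L[2]='z': occ=1, LF[2]=C('z')+1=6+1=7
L[3]='x': occ=1, LF[3]=C('x')+1=1+1=2
L[4]='$': occ=0, LF[4]=C('$')+0=0+0=0
L[5]='z': occ=2, LF[5]=C('z')+2=6+2=8
L[6]='x': occ=2, LF[6]=C('x')+2=1+2=3
L[7]='y': occ=0, LF[7]=C('y')+0=5+0=5
L[8]='x': occ=3, LF[8]=C('x')+3=1+3=4

Answer: 1 6 7 2 0 8 3 5 4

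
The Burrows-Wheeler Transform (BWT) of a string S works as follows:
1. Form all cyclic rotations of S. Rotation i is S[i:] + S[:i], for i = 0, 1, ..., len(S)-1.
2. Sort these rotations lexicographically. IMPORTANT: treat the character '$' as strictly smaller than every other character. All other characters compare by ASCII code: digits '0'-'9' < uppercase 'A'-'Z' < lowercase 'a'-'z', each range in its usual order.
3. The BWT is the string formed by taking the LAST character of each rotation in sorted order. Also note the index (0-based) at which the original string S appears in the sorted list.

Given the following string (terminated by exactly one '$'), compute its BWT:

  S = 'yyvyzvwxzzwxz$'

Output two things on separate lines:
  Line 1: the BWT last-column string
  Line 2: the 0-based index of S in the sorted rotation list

All 14 rotations (rotation i = S[i:]+S[:i]):
  rot[0] = yyvyzvwxzzwxz$
  rot[1] = yvyzvwxzzwxz$y
  rot[2] = vyzvwxzzwxz$yy
  rot[3] = yzvwxzzwxz$yyv
  rot[4] = zvwxzzwxz$yyvy
  rot[5] = vwxzzwxz$yyvyz
  rot[6] = wxzzwxz$yyvyzv
  rot[7] = xzzwxz$yyvyzvw
  rot[8] = zzwxz$yyvyzvwx
  rot[9] = zwxz$yyvyzvwxz
  rot[10] = wxz$yyvyzvwxzz
  rot[11] = xz$yyvyzvwxzzw
  rot[12] = z$yyvyzvwxzzwx
  rot[13] = $yyvyzvwxzzwxz
Sorted (with $ < everything):
  sorted[0] = $yyvyzvwxzzwxz  (last char: 'z')
  sorted[1] = vwxzzwxz$yyvyz  (last char: 'z')
  sorted[2] = vyzvwxzzwxz$yy  (last char: 'y')
  sorted[3] = wxz$yyvyzvwxzz  (last char: 'z')
  sorted[4] = wxzzwxz$yyvyzv  (last char: 'v')
  sorted[5] = xz$yyvyzvwxzzw  (last char: 'w')
  sorted[6] = xzzwxz$yyvyzvw  (last char: 'w')
  sorted[7] = yvyzvwxzzwxz$y  (last char: 'y')
  sorted[8] = yyvyzvwxzzwxz$  (last char: '$')
  sorted[9] = yzvwxzzwxz$yyv  (last char: 'v')
  sorted[10] = z$yyvyzvwxzzwx  (last char: 'x')
  sorted[11] = zvwxzzwxz$yyvy  (last char: 'y')
  sorted[12] = zwxz$yyvyzvwxz  (last char: 'z')
  sorted[13] = zzwxz$yyvyzvwx  (last char: 'x')
Last column: zzyzvwwy$vxyzx
Original string S is at sorted index 8

Answer: zzyzvwwy$vxyzx
8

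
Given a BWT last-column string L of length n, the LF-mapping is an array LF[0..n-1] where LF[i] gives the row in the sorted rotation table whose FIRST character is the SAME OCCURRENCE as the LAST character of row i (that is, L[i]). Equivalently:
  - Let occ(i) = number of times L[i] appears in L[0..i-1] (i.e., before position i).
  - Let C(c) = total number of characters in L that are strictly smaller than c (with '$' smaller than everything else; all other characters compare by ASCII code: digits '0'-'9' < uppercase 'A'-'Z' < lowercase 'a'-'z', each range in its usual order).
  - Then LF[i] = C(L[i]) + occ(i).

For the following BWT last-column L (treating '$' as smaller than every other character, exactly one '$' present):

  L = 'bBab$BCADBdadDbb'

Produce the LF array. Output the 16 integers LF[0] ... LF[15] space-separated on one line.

Char counts: '$':1, 'A':1, 'B':3, 'C':1, 'D':2, 'a':2, 'b':4, 'd':2
C (first-col start): C('$')=0, C('A')=1, C('B')=2, C('C')=5, C('D')=6, C('a')=8, C('b')=10, C('d')=14
L[0]='b': occ=0, LF[0]=C('b')+0=10+0=10
L[1]='B': occ=0, LF[1]=C('B')+0=2+0=2
L[2]='a': occ=0, LF[2]=C('a')+0=8+0=8
L[3]='b': occ=1, LF[3]=C('b')+1=10+1=11
L[4]='$': occ=0, LF[4]=C('$')+0=0+0=0
L[5]='B': occ=1, LF[5]=C('B')+1=2+1=3
L[6]='C': occ=0, LF[6]=C('C')+0=5+0=5
L[7]='A': occ=0, LF[7]=C('A')+0=1+0=1
L[8]='D': occ=0, LF[8]=C('D')+0=6+0=6
L[9]='B': occ=2, LF[9]=C('B')+2=2+2=4
L[10]='d': occ=0, LF[10]=C('d')+0=14+0=14
L[11]='a': occ=1, LF[11]=C('a')+1=8+1=9
L[12]='d': occ=1, LF[12]=C('d')+1=14+1=15
L[13]='D': occ=1, LF[13]=C('D')+1=6+1=7
L[14]='b': occ=2, LF[14]=C('b')+2=10+2=12
L[15]='b': occ=3, LF[15]=C('b')+3=10+3=13

Answer: 10 2 8 11 0 3 5 1 6 4 14 9 15 7 12 13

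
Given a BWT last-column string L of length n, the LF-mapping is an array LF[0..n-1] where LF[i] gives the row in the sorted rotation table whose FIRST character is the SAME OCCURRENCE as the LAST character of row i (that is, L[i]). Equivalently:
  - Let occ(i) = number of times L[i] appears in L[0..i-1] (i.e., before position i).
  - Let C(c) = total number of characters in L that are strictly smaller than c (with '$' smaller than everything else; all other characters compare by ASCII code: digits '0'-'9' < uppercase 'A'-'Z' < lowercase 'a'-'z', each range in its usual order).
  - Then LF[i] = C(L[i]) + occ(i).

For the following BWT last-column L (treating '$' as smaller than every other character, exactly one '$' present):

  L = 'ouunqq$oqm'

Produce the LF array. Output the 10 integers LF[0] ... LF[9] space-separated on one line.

Char counts: '$':1, 'm':1, 'n':1, 'o':2, 'q':3, 'u':2
C (first-col start): C('$')=0, C('m')=1, C('n')=2, C('o')=3, C('q')=5, C('u')=8
L[0]='o': occ=0, LF[0]=C('o')+0=3+0=3
L[1]='u': occ=0, LF[1]=C('u')+0=8+0=8
L[2]='u': occ=1, LF[2]=C('u')+1=8+1=9
L[3]='n': occ=0, LF[3]=C('n')+0=2+0=2
L[4]='q': occ=0, LF[4]=C('q')+0=5+0=5
L[5]='q': occ=1, LF[5]=C('q')+1=5+1=6
L[6]='$': occ=0, LF[6]=C('$')+0=0+0=0
L[7]='o': occ=1, LF[7]=C('o')+1=3+1=4
L[8]='q': occ=2, LF[8]=C('q')+2=5+2=7
L[9]='m': occ=0, LF[9]=C('m')+0=1+0=1

Answer: 3 8 9 2 5 6 0 4 7 1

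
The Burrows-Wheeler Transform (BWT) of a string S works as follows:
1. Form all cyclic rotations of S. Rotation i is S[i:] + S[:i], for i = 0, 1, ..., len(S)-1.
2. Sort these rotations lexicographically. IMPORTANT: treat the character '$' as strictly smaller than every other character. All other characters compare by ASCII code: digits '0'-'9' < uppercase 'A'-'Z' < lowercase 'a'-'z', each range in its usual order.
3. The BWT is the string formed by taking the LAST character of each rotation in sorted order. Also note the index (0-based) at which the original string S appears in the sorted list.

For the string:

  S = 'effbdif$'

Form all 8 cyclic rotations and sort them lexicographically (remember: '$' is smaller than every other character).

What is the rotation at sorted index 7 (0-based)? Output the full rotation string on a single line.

Answer: if$effbd

Derivation:
All 8 rotations (rotation i = S[i:]+S[:i]):
  rot[0] = effbdif$
  rot[1] = ffbdif$e
  rot[2] = fbdif$ef
  rot[3] = bdif$eff
  rot[4] = dif$effb
  rot[5] = if$effbd
  rot[6] = f$effbdi
  rot[7] = $effbdif
Sorted (with $ < everything):
  sorted[0] = $effbdif
  sorted[1] = bdif$eff
  sorted[2] = dif$effb
  sorted[3] = effbdif$
  sorted[4] = f$effbdi
  sorted[5] = fbdif$ef
  sorted[6] = ffbdif$e
  sorted[7] = if$effbd
sorted[7] = if$effbd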